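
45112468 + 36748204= 81860672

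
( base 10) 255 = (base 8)377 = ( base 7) 513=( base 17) F0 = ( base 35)7A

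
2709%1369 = 1340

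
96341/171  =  96341/171  =  563.40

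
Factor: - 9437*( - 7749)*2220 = 162342634860 = 2^2*3^4 * 5^1*7^1*37^1*41^1*9437^1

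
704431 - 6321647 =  - 5617216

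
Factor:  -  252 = -2^2 * 3^2*7^1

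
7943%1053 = 572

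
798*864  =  689472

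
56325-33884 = 22441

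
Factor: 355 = 5^1*71^1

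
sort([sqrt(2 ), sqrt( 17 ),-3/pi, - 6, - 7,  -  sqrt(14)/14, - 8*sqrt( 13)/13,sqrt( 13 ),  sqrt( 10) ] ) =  [  -  7,- 6 , - 8 *sqrt ( 13 ) /13, - 3/pi, - sqrt(14)/14,  sqrt( 2 ), sqrt( 10),sqrt( 13),sqrt(17)]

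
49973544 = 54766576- 4793032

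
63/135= 7/15 =0.47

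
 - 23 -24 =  -47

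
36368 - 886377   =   - 850009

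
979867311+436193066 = 1416060377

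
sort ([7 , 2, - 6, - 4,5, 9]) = [ - 6, - 4,2,5 , 7,9]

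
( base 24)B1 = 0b100001001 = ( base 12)1a1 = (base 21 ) cd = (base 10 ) 265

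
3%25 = 3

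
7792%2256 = 1024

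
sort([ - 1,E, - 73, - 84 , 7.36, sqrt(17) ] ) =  [-84, - 73, - 1, E,sqrt ( 17), 7.36]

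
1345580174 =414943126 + 930637048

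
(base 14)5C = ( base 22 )3g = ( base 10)82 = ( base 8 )122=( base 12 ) 6a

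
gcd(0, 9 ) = 9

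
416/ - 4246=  -208/2123 = - 0.10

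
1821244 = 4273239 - 2451995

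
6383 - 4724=1659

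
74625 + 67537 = 142162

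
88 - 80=8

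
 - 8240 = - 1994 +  -6246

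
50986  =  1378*37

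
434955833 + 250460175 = 685416008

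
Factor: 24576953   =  24576953^1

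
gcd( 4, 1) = 1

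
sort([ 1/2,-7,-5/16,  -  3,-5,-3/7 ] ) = [ - 7, -5,-3,-3/7,  -  5/16 , 1/2]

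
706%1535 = 706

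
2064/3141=688/1047 = 0.66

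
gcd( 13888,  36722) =14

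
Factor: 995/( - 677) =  - 5^1*199^1*677^( - 1)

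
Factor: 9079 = 7^1 * 1297^1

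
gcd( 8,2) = 2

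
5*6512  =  32560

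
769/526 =769/526  =  1.46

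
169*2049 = 346281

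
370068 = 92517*4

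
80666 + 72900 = 153566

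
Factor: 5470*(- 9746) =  - 53310620  =  -2^2*5^1*11^1*443^1*547^1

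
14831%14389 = 442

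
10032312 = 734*13668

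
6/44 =3/22   =  0.14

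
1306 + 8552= 9858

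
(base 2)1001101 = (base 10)77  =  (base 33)2b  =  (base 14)57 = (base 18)45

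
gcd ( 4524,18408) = 156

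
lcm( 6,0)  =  0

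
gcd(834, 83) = 1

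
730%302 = 126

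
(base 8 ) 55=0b101101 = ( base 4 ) 231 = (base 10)45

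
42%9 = 6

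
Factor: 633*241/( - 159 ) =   -  53^ ( - 1)*211^1*241^1 = - 50851/53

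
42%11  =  9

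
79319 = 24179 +55140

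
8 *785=6280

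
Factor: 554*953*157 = 82890034 = 2^1*157^1*277^1*953^1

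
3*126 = 378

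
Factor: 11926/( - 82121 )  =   - 2^1*13^ ( - 1 )*67^1* 89^1  *  6317^( - 1)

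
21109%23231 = 21109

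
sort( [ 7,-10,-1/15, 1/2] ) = [ - 10,-1/15,1/2,7]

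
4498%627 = 109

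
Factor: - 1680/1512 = - 2^1*3^( - 2) * 5^1 = - 10/9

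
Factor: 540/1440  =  2^ ( - 3)*3^1   =  3/8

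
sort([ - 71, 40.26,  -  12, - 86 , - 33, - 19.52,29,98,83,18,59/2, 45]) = [  -  86 , - 71, - 33, -19.52,  -  12, 18, 29, 59/2, 40.26, 45,83,  98 ]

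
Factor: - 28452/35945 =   -  2^2*3^1 * 5^( - 1)*7^( - 1) * 13^( - 1 )*79^( - 1 )*2371^1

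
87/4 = 87/4 = 21.75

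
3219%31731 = 3219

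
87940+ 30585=118525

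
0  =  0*710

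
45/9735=3/649=0.00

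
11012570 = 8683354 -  -2329216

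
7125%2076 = 897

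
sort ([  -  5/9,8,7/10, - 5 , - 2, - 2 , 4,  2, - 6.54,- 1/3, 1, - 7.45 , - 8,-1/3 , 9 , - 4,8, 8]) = [ - 8, - 7.45 , - 6.54, - 5,-4, - 2, - 2, - 5/9 , - 1/3, - 1/3,7/10,1,2,4, 8 , 8,8, 9]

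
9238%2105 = 818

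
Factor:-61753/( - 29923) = 23^ ( - 1 )*37^1*1301^( - 1 ) * 1669^1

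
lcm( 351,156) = 1404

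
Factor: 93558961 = 31^1*3018031^1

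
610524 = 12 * 50877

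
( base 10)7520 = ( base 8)16540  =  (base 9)11275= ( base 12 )4428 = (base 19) 11ff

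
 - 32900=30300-63200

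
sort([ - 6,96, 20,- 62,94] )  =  [ - 62, - 6,20,94, 96] 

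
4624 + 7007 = 11631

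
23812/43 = 23812/43=553.77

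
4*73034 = 292136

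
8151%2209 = 1524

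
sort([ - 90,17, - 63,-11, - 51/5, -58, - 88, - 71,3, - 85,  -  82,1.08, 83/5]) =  [ -90,  -  88,-85,-82,-71, - 63, - 58, - 11, - 51/5,  1.08,  3,83/5 , 17]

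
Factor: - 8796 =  - 2^2 * 3^1 * 733^1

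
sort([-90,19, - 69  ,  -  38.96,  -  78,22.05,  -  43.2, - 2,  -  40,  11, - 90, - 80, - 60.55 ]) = [  -  90,-90 , - 80,- 78, - 69,-60.55, - 43.2, - 40,  -  38.96,  -  2, 11, 19, 22.05] 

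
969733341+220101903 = 1189835244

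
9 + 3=12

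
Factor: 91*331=30121 = 7^1*13^1*331^1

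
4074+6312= 10386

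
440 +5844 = 6284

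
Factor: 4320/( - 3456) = -2^ ( - 2)  *  5^1 = - 5/4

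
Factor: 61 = 61^1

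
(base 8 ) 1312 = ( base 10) 714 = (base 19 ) 1IB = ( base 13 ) 42c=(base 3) 222110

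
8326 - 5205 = 3121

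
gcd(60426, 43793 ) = 1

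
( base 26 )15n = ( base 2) 1100111101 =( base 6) 3501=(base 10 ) 829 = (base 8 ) 1475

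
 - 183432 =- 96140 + -87292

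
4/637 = 4/637 = 0.01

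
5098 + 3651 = 8749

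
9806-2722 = 7084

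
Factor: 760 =2^3*5^1*19^1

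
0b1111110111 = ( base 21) 267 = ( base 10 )1015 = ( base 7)2650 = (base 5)13030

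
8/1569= 8/1569 = 0.01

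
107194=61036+46158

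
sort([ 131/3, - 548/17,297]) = [ - 548/17,131/3,297 ]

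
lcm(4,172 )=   172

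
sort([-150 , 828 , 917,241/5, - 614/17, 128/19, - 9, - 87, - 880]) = [-880 ,-150, - 87, - 614/17,  -  9, 128/19, 241/5,828, 917 ]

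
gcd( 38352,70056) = 24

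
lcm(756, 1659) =59724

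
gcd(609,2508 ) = 3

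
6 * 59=354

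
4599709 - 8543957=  - 3944248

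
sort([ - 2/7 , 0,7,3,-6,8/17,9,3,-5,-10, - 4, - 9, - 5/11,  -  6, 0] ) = [ - 10, - 9, -6,-6,-5, - 4,-5/11, - 2/7,0, 0, 8/17, 3,3,  7,9] 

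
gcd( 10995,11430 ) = 15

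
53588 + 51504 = 105092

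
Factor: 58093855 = 5^1* 11618771^1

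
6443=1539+4904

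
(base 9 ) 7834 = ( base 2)1011010010110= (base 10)5782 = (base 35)4p7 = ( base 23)al9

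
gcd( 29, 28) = 1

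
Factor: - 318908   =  -2^2*61^1*1307^1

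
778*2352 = 1829856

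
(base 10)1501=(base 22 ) 325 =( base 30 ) 1K1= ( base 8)2735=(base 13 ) 8b6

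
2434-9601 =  - 7167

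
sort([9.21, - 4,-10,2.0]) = [ - 10, - 4,2.0,9.21 ] 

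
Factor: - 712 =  - 2^3*89^1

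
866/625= 866/625 = 1.39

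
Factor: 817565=5^1*7^2*47^1*71^1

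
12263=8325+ 3938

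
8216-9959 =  - 1743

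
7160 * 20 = 143200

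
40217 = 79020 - 38803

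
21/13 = 1  +  8/13=1.62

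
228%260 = 228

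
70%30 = 10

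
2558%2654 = 2558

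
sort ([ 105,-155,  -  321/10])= [ -155 , - 321/10,105 ] 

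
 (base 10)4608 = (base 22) 9ba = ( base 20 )BA8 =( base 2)1001000000000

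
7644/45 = 2548/15 = 169.87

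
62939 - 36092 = 26847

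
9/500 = 9/500=0.02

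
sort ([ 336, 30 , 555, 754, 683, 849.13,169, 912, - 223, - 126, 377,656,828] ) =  [- 223, - 126, 30, 169,336,377,555, 656,  683, 754, 828, 849.13, 912 ] 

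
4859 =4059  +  800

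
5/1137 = 5/1137 = 0.00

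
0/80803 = 0 = 0.00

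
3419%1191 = 1037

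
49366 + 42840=92206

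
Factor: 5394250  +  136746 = 5530996 = 2^2*29^1*47681^1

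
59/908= 59/908 = 0.06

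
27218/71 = 27218/71 = 383.35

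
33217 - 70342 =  - 37125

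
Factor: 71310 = 2^1 * 3^1 *5^1*2377^1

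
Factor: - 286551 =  - 3^3  *10613^1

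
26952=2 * 13476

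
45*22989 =1034505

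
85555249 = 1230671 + 84324578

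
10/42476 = 5/21238= 0.00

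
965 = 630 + 335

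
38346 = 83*462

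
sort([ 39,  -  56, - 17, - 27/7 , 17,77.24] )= [ - 56, - 17, -27/7,  17,39, 77.24 ]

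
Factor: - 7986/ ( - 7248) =1331/1208  =  2^(-3 )*11^3 * 151^ ( - 1)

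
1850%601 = 47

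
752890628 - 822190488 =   -  69299860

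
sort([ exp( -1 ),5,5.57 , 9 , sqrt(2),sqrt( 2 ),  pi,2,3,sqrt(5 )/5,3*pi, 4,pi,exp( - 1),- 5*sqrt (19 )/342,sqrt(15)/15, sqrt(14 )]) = [-5*sqrt(19)/342 , sqrt( 15)/15,exp(-1 ),exp( - 1),sqrt (5)/5,  sqrt(2 ),sqrt(2), 2,3,pi,  pi , sqrt( 14), 4, 5,5.57, 9,3*pi] 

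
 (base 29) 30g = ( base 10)2539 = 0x9EB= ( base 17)8D6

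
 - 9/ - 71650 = 9/71650 = 0.00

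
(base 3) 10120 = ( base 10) 96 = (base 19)51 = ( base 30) 36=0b1100000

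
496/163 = 496/163 = 3.04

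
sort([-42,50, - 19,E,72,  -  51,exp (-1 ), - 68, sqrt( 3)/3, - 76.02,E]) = [  -  76.02,  -  68, - 51, - 42,-19,  exp(-1 ), sqrt( 3)/3,E,E,50,72 ]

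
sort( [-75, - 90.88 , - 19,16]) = [ - 90.88,-75, - 19,16] 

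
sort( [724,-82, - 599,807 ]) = [-599,  -  82,724  ,  807]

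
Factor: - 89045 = -5^1*11^1*1619^1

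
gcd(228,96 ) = 12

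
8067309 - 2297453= 5769856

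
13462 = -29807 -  - 43269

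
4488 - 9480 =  - 4992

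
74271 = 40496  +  33775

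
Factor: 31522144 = 2^5*23^1*42829^1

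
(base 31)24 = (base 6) 150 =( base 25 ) 2G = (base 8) 102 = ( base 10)66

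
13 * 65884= 856492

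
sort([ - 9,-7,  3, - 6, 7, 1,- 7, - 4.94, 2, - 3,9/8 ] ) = [-9,  -  7, - 7 , - 6, - 4.94 , -3, 1,9/8,  2,3,7 ]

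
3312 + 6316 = 9628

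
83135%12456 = 8399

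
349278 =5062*69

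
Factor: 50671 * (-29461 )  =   - 1492818331 = - 17^1*1733^1 * 50671^1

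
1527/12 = 509/4= 127.25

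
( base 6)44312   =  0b1100000010100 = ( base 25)9LE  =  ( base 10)6164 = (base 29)79g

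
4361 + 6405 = 10766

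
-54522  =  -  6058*9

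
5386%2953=2433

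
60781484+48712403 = 109493887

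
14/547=14/547 = 0.03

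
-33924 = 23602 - 57526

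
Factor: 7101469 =7101469^1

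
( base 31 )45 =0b10000001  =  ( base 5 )1004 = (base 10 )129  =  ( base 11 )108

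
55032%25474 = 4084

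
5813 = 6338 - 525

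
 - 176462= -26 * 6787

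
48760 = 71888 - 23128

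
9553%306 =67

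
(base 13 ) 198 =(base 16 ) 126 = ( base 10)294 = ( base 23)CI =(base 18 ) G6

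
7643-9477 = - 1834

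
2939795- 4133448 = - 1193653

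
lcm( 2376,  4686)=168696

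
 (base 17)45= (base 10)73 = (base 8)111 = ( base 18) 41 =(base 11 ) 67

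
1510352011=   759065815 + 751286196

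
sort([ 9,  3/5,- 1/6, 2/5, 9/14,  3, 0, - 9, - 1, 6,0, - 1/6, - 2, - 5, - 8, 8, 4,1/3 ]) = [ - 9, - 8, -5  , - 2,-1, - 1/6, - 1/6,0, 0, 1/3, 2/5, 3/5,9/14, 3,  4, 6, 8,9] 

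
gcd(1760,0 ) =1760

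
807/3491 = 807/3491  =  0.23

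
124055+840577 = 964632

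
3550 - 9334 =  - 5784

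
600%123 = 108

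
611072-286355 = 324717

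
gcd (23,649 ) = 1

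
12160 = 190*64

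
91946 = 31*2966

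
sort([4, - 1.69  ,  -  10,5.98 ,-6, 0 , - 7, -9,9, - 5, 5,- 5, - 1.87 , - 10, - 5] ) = [ - 10,  -  10, - 9, - 7, - 6,-5, - 5, -5, - 1.87, - 1.69, 0, 4 , 5, 5.98, 9]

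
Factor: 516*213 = 2^2*3^2*43^1*71^1 = 109908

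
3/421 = 3/421 = 0.01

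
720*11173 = 8044560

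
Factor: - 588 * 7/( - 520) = 1029/130= 2^(-1) * 3^1 * 5^(-1) *7^3*13^( - 1 ) 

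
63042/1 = 63042 = 63042.00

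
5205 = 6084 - 879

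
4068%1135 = 663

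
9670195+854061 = 10524256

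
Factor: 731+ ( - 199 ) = 532 = 2^2*7^1 * 19^1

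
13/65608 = 13/65608 = 0.00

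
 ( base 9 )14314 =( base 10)9733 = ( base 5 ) 302413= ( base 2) 10011000000101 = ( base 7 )40243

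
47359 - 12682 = 34677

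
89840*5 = 449200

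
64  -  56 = 8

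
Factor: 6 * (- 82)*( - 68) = 2^4*3^1*17^1 *41^1 = 33456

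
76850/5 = 15370  =  15370.00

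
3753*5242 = 19673226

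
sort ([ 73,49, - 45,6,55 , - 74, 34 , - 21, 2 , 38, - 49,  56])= [ - 74 , - 49, - 45, - 21 , 2 , 6,34, 38,49 , 55,56 , 73 ] 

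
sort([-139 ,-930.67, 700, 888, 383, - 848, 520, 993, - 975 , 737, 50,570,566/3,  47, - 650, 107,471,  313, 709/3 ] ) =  [ - 975,-930.67,-848, - 650,  -  139 , 47, 50, 107  ,  566/3,709/3 , 313,383,  471, 520,570, 700, 737, 888,993 ] 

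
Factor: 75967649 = 797^1 * 95317^1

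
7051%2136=643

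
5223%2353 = 517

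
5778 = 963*6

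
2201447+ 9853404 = 12054851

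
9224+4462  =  13686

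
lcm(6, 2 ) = 6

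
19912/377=52 + 308/377 = 52.82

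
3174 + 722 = 3896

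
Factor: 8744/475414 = 4372/237707 = 2^2  *  1093^1 * 237707^(  -  1 )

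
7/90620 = 7/90620  =  0.00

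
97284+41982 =139266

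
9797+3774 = 13571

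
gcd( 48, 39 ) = 3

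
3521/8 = 440 + 1/8 = 440.12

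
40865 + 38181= 79046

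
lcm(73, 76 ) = 5548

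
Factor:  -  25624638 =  - 2^1 * 3^2*13^1*109507^1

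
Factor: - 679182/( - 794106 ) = 721/843  =  3^(-1)*  7^1 * 103^1 * 281^(-1)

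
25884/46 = 12942/23 = 562.70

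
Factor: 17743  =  11^1*1613^1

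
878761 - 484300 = 394461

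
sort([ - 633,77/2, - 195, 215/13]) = [ - 633, - 195, 215/13, 77/2] 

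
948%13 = 12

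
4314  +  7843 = 12157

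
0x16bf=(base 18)hh9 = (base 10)5823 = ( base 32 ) 5LV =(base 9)7880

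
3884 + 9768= 13652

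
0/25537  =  0 =0.00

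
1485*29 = 43065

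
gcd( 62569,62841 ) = 1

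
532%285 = 247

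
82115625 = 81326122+789503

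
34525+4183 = 38708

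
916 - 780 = 136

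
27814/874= 31 + 360/437  =  31.82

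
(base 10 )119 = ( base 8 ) 167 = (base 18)6B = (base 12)9b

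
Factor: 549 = 3^2*61^1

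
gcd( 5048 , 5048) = 5048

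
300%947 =300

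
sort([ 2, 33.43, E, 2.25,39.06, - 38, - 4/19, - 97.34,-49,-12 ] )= [ -97.34 , - 49,-38, - 12,-4/19 , 2, 2.25,E , 33.43,  39.06] 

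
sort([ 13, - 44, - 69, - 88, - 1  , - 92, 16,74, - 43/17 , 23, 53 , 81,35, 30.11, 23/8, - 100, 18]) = [ - 100,  -  92, - 88, - 69, - 44, - 43/17,-1, 23/8,13,16, 18, 23,30.11,35,  53, 74, 81] 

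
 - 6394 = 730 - 7124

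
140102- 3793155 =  - 3653053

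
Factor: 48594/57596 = 3471/4114=2^(  -  1)*3^1*11^( - 2 )*13^1*17^( - 1)*89^1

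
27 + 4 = 31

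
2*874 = 1748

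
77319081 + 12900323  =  90219404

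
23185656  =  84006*276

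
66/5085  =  22/1695 = 0.01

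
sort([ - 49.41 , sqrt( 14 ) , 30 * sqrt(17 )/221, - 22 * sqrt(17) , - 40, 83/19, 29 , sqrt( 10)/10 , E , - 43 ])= [ - 22*sqrt(17 ), - 49.41, -43, - 40,sqrt (10 ) /10  ,  30*sqrt ( 17) /221, E,sqrt(14 ), 83/19, 29]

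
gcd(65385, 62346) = 3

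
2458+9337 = 11795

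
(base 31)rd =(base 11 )703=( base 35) OA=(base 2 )1101010010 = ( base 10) 850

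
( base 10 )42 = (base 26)1G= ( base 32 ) 1a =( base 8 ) 52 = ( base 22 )1K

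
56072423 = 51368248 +4704175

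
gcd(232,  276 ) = 4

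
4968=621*8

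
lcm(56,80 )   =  560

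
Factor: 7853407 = 7853407^1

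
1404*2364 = 3319056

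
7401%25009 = 7401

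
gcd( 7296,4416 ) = 192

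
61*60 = 3660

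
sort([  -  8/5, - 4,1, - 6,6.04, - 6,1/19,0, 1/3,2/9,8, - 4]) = [ - 6, - 6 , - 4,  -  4, - 8/5,0,1/19,2/9,  1/3, 1,6.04,8] 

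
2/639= 2/639 = 0.00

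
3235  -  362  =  2873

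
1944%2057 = 1944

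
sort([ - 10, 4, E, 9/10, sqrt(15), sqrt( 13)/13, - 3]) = [ - 10,-3,sqrt(13)/13, 9/10,  E, sqrt(15), 4] 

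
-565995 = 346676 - 912671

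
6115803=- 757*( - 8079) 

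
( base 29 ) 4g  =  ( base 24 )5C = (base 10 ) 132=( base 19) 6I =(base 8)204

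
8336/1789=8336/1789  =  4.66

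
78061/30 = 78061/30 = 2602.03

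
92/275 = 92/275 = 0.33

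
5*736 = 3680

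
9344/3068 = 3 + 35/767 = 3.05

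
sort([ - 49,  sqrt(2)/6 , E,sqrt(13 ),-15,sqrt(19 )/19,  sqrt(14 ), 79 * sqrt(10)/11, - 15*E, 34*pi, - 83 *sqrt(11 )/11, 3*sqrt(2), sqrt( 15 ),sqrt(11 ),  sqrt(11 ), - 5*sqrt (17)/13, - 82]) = [ -82, - 49, - 15*E,  -  83 *sqrt (11 )/11, - 15, - 5*sqrt(17) /13,sqrt(19 )/19, sqrt (2 )/6, E, sqrt( 11),sqrt( 11), sqrt( 13), sqrt(14 ) , sqrt( 15),3*sqrt(2), 79*sqrt(10)/11,34*pi ]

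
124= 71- - 53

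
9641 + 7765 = 17406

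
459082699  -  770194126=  - 311111427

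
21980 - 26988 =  - 5008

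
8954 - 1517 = 7437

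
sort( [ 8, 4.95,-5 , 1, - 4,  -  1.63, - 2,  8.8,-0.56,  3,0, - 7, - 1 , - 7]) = [-7, - 7, - 5, - 4,- 2,  -  1.63,-1,  -  0.56, 0, 1, 3, 4.95,  8,8.8 ]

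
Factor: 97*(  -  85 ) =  - 8245= - 5^1*17^1 * 97^1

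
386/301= 386/301 =1.28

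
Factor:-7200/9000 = -4/5 = - 2^2*5^( - 1 )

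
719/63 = 719/63 = 11.41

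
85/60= 17/12 = 1.42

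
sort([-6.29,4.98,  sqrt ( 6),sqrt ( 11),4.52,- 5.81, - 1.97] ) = [-6.29,-5.81, - 1.97,sqrt( 6),sqrt( 11), 4.52 , 4.98]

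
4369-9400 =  - 5031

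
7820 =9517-1697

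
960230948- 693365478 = 266865470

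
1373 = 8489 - 7116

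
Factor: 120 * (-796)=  -95520 = - 2^5*3^1*5^1 * 199^1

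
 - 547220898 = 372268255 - 919489153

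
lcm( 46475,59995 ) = 3299725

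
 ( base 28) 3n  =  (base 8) 153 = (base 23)4f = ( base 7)212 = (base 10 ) 107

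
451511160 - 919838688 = - 468327528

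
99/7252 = 99/7252 = 0.01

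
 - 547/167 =-4+121/167 = -3.28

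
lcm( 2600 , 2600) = 2600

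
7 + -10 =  -3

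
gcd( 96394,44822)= 2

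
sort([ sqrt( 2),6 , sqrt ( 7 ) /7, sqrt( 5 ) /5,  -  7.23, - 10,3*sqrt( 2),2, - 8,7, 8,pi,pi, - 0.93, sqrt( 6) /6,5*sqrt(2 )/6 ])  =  [ - 10, - 8, - 7.23, - 0.93, sqrt( 7)/7,sqrt( 6 ) /6,sqrt(5)/5,5*sqrt( 2 )/6,sqrt( 2),2,pi,pi,3*sqrt( 2) , 6, 7,8 ]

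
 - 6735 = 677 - 7412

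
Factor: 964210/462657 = 74170/35589= 2^1* 3^( - 1)*5^1*7417^1*11863^( - 1) 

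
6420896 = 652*9848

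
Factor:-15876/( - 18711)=2^2*3^( - 1)*7^1*11^ ( - 1) = 28/33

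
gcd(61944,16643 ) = 89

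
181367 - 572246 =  - 390879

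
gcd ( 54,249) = 3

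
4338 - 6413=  - 2075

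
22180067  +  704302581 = 726482648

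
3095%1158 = 779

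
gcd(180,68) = 4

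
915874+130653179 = 131569053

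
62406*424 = 26460144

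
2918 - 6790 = -3872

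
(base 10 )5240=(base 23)9KJ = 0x1478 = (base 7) 21164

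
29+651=680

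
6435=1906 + 4529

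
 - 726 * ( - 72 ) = 52272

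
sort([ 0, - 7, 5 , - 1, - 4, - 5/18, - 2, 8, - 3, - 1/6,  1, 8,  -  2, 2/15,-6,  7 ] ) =[-7, - 6, - 4, - 3,  -  2, - 2, - 1,- 5/18, - 1/6,0, 2/15, 1, 5, 7, 8,  8 ]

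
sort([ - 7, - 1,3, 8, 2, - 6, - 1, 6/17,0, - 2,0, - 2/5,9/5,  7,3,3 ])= [ - 7, - 6,-2, - 1,-1,  -  2/5,  0,0,6/17,9/5, 2, 3,3,3,7, 8 ]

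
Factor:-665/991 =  - 5^1*7^1*19^1 * 991^(  -  1 )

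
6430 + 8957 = 15387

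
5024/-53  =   - 95+11/53 = - 94.79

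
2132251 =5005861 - 2873610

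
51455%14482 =8009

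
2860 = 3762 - 902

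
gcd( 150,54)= 6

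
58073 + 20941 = 79014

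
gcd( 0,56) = 56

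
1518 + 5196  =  6714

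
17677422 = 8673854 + 9003568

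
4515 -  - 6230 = 10745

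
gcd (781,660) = 11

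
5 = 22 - 17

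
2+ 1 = 3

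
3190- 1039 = 2151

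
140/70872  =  35/17718 =0.00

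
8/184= 1/23 = 0.04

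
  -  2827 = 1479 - 4306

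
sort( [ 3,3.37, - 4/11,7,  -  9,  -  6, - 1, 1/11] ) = [ - 9, - 6, - 1,  -  4/11, 1/11,3,3.37, 7] 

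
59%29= 1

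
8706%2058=474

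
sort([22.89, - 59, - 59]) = [ -59, - 59, 22.89] 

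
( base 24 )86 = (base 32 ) 66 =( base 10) 198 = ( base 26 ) 7g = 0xC6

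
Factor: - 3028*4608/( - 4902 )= 2^10*3^1*19^( - 1)*43^(-1)*757^1 =2325504/817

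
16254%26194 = 16254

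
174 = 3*58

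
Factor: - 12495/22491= - 3^( - 2) * 5^1 = - 5/9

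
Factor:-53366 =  - 2^1*26683^1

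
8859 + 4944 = 13803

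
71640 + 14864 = 86504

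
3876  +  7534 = 11410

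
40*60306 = 2412240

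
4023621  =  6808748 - 2785127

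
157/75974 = 157/75974 = 0.00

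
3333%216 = 93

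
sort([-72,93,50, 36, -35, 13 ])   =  [ - 72, - 35,13, 36,50,93]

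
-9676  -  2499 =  - 12175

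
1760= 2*880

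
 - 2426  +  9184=6758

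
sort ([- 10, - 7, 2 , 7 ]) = [ -10, -7, 2,7 ]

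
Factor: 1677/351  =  43/9 = 3^( - 2) * 43^1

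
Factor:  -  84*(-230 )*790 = 15262800 = 2^4 * 3^1*5^2 * 7^1*23^1*79^1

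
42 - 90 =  - 48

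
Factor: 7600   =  2^4*5^2*19^1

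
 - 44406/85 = -44406/85 = - 522.42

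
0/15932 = 0 = 0.00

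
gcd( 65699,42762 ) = 1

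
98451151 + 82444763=180895914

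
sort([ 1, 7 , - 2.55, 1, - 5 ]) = [ - 5,-2.55, 1 , 1, 7 ] 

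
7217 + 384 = 7601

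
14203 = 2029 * 7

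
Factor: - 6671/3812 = - 2^( - 2 )*7^1=   - 7/4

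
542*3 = 1626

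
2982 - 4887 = -1905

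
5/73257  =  5/73257 = 0.00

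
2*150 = 300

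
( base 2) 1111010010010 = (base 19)12CH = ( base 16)1E92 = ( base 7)31550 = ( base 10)7826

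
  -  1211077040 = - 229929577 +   -  981147463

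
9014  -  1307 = 7707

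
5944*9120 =54209280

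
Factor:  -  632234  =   - 2^1*347^1*911^1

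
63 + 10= 73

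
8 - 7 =1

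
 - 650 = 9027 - 9677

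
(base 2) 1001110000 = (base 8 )1160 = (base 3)212010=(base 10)624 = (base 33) IU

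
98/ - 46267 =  - 98/46267 = -0.00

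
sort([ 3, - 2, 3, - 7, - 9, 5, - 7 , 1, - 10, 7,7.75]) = [-10, - 9, - 7, -7,-2, 1, 3,3, 5, 7,7.75]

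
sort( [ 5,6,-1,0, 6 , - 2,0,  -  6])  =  [  -  6, - 2, - 1,0,0,5,6, 6]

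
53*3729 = 197637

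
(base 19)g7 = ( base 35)8v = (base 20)fb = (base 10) 311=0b100110111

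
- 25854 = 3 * ( - 8618 ) 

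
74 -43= 31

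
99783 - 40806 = 58977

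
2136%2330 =2136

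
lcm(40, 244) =2440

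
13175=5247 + 7928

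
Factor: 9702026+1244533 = 3^1* 13^1*280681^1  =  10946559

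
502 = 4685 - 4183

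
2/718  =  1/359  =  0.00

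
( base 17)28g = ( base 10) 730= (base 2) 1011011010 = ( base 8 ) 1332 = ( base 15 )33a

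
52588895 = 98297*535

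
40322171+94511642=134833813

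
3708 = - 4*( - 927)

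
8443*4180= 35291740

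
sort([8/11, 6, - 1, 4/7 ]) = [ - 1 , 4/7, 8/11,6]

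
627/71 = 8 + 59/71 = 8.83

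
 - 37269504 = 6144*( - 6066) 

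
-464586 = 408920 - 873506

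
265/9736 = 265/9736=0.03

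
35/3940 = 7/788 = 0.01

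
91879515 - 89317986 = 2561529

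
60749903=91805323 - 31055420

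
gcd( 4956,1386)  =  42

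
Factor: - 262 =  - 2^1*131^1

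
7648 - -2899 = 10547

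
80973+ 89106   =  170079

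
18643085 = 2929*6365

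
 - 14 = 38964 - 38978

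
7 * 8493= 59451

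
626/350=313/175 = 1.79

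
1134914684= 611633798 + 523280886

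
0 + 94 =94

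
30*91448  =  2743440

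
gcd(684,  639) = 9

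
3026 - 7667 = -4641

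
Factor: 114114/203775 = 2^1*5^( - 2 ) * 7^1 = 14/25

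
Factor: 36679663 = 653^1 * 56171^1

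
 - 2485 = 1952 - 4437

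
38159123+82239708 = 120398831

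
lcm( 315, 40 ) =2520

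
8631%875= 756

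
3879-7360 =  - 3481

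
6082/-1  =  -6082/1 =- 6082.00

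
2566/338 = 1283/169 = 7.59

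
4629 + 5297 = 9926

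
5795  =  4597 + 1198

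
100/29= 100/29 = 3.45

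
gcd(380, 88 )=4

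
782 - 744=38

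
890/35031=890/35031 = 0.03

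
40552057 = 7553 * 5369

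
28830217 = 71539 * 403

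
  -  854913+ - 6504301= - 7359214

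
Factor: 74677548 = 2^2*3^1 * 11^1*47^1*12037^1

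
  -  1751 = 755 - 2506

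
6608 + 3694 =10302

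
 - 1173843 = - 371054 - 802789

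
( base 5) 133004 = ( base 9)7336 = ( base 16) 1503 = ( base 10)5379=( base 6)40523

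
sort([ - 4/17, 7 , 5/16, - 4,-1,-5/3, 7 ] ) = [ - 4, - 5/3 , - 1,-4/17, 5/16, 7 , 7 ] 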